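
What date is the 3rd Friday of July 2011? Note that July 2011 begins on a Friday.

July 15, 2011

July 2011 begins on a Friday, so the first Friday is July 1.
The 3rd Friday is 2 weeks later: 1 + 14 = 15.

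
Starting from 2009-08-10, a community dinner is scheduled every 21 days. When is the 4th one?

2009-10-12

The 4th occurrence is 3 intervals after the first: 3 × 21 = 63 days after 2009-08-10.
August has 31 days — 21 days to the end of August leaves 42.
September has 30 days (12 left).
12 days into October → 2009-10-12.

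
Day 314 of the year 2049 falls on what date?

January has 31 days (314 − 31 = 283 remain).
February has 28 days (283 − 28 = 255 remain).
March has 31 days (255 − 31 = 224 remain).
April has 30 days (224 − 30 = 194 remain).
May has 31 days (194 − 31 = 163 remain).
June has 30 days (163 − 30 = 133 remain).
July has 31 days (133 − 31 = 102 remain).
August has 31 days (102 − 31 = 71 remain).
September has 30 days (71 − 30 = 41 remain).
October has 31 days (41 − 31 = 10 remain).
10 into November → November 10.

2049-11-10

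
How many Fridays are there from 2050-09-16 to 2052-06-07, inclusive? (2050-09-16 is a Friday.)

91

2050-09-16 is a Friday; the first Friday on or after it is 2050-09-16.
From 2050-09-16 to 2052-06-07: 106 + 365 + 159 = 630 days (rest of 2050, 2051, to 2052-06-07 in 2052).
630 ÷ 7 = 90 full weeks with remainder 0, so 90 more Fridays after the first → 91.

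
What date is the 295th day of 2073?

January has 31 days (295 − 31 = 264 remain).
February has 28 days (264 − 28 = 236 remain).
March has 31 days (236 − 31 = 205 remain).
April has 30 days (205 − 30 = 175 remain).
May has 31 days (175 − 31 = 144 remain).
June has 30 days (144 − 30 = 114 remain).
July has 31 days (114 − 31 = 83 remain).
August has 31 days (83 − 31 = 52 remain).
September has 30 days (52 − 30 = 22 remain).
22 into October → October 22.

2073-10-22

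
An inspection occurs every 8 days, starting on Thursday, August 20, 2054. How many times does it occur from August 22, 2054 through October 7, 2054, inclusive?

Occurrences land 8·i days after August 20, 2054 for i = 0, 1, 2, …
August 22, 2054 is 2 days after the start; 2 ÷ 8 = 0 remainder 2; since the remainder is 2, round up to i = 1. First occurrence in the window: #2 on August 28, 2054 (1×8 = 8 days in).
October 7, 2054 is 48 days after the start; 48 ÷ 8 = 6 remainder 0. Last occurrence in the window: #7 on October 7, 2054.
Occurrences #2 through #7: 6 in total.

6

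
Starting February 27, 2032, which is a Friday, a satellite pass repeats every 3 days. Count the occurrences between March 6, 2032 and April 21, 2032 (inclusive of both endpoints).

16

Occurrences land 3·i days after February 27, 2032 for i = 0, 1, 2, …
March 6, 2032 is 8 days after the start; 8 ÷ 3 = 2 remainder 2; since the remainder is 2, round up to i = 3. First occurrence in the window: #4 on March 7, 2032 (3×3 = 9 days in).
April 21, 2032 is 54 days after the start; 54 ÷ 3 = 18 remainder 0. Last occurrence in the window: #19 on April 21, 2032.
Occurrences #4 through #19: 16 in total.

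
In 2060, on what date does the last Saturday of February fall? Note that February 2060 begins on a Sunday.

February 2060 begins on a Sunday, so the first Saturday is February 7 (6 days later).
February 2060 has 29 days. Adding weeks: 7, 14, 21, 28 — the last one ≤ 29 is the 28th.

28 February 2060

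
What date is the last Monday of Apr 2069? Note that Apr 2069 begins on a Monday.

Apr 2069 begins on a Monday, so the first Monday is Apr 1.
Apr 2069 has 30 days. Adding weeks: 1, 8, 15, 22, 29 — the last one ≤ 30 is the 29th.

Apr 29, 2069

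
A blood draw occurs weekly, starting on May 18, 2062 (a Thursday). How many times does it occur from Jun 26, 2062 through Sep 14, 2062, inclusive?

12

Occurrences land 7·i days after May 18, 2062 for i = 0, 1, 2, …
Jun 26, 2062 is 39 days after the start; 39 ÷ 7 = 5 remainder 4; since the remainder is 4, round up to i = 6. First occurrence in the window: #7 on Jun 29, 2062 (6×7 = 42 days in).
Sep 14, 2062 is 119 days after the start; 119 ÷ 7 = 17 remainder 0. Last occurrence in the window: #18 on Sep 14, 2062.
Occurrences #7 through #18: 12 in total.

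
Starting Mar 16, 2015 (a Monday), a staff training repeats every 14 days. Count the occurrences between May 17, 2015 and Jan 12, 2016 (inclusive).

17

Occurrences land 14·i days after Mar 16, 2015 for i = 0, 1, 2, …
May 17, 2015 is 62 days after the start; 62 ÷ 14 = 4 remainder 6; since the remainder is 6, round up to i = 5. First occurrence in the window: #6 on May 25, 2015 (5×14 = 70 days in).
Jan 12, 2016 is 302 days after the start; 302 ÷ 14 = 21 remainder 8. Last occurrence in the window: #22 on Jan 4, 2016.
Occurrences #6 through #22: 17 in total.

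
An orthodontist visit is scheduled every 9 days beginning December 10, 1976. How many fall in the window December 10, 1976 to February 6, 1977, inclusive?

7

Occurrences land 9·i days after December 10, 1976 for i = 0, 1, 2, …
The window opens on the start date, so the first occurrence inside is #1 on December 10, 1976.
February 6, 1977 is 58 days after the start; 58 ÷ 9 = 6 remainder 4. Last occurrence in the window: #7 on February 2, 1977.
Occurrences #1 through #7: 7 in total.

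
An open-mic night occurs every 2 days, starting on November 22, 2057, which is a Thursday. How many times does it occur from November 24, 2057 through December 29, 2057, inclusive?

18

Occurrences land 2·i days after November 22, 2057 for i = 0, 1, 2, …
November 24, 2057 is 2 days after the start; 2 ÷ 2 = 1 remainder 0. First occurrence in the window: #2 on November 24, 2057 (1×2 = 2 days in).
December 29, 2057 is 37 days after the start; 37 ÷ 2 = 18 remainder 1. Last occurrence in the window: #19 on December 28, 2057.
Occurrences #2 through #19: 18 in total.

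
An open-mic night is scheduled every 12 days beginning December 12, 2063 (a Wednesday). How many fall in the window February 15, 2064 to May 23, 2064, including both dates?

8

Occurrences land 12·i days after December 12, 2063 for i = 0, 1, 2, …
February 15, 2064 is 65 days after the start; 65 ÷ 12 = 5 remainder 5; since the remainder is 5, round up to i = 6. First occurrence in the window: #7 on February 22, 2064 (6×12 = 72 days in).
May 23, 2064 is 163 days after the start; 163 ÷ 12 = 13 remainder 7. Last occurrence in the window: #14 on May 16, 2064.
Occurrences #7 through #14: 8 in total.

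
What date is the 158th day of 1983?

January has 31 days (158 − 31 = 127 remain).
February has 28 days (127 − 28 = 99 remain).
March has 31 days (99 − 31 = 68 remain).
April has 30 days (68 − 30 = 38 remain).
May has 31 days (38 − 31 = 7 remain).
7 into June → June 7.

1983-06-07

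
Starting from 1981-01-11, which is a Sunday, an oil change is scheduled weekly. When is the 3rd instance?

1981-01-25

The 3rd occurrence is 2 intervals after the first: 2 × 7 = 14 days after 1981-01-11.
14 days later is 1981-01-25.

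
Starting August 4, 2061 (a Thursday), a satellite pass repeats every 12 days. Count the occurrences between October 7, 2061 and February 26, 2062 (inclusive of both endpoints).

12

Occurrences land 12·i days after August 4, 2061 for i = 0, 1, 2, …
October 7, 2061 is 64 days after the start; 64 ÷ 12 = 5 remainder 4; since the remainder is 4, round up to i = 6. First occurrence in the window: #7 on October 15, 2061 (6×12 = 72 days in).
February 26, 2062 is 206 days after the start; 206 ÷ 12 = 17 remainder 2. Last occurrence in the window: #18 on February 24, 2062.
Occurrences #7 through #18: 12 in total.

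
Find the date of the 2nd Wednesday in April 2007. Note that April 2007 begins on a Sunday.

April 11, 2007

April 2007 begins on a Sunday, so the first Wednesday is April 4 (3 days later).
The 2nd Wednesday is 1 weeks later: 4 + 7 = 11.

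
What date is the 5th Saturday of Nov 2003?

Nov 2003 begins on a Saturday, so the first Saturday is Nov 1.
The 5th Saturday is 4 weeks later: 1 + 28 = 29.

Nov 29, 2003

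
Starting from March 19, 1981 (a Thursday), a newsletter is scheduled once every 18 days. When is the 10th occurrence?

August 28, 1981

The 10th occurrence is 9 intervals after the first: 9 × 18 = 162 days after March 19, 1981.
March has 31 days — 12 days to the end of March leaves 150.
April has 30 days (120 left).
May has 31 days (89 left).
June has 30 days (59 left).
July has 31 days (28 left).
28 days into August → August 28, 1981.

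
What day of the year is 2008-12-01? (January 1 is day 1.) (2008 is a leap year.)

336

Days in months before December: 31 + 29 + 31 + 30 + 31 + 30 + 31 + 31 + 30 + 31 + 30 = 335.
Plus 1 day into December → day 336.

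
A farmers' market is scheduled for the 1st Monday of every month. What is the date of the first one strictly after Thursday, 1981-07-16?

1981-08-03

July 1981 starts on a Wednesday, so its 1st Monday is 1981-07-06 (5 days in).
That is not after 1981-07-16, so look at August 1981.
August 1981 starts on a Saturday, so its 1st Monday is 1981-08-03 (2 days in).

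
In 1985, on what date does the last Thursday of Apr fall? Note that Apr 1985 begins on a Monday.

Apr 1985 begins on a Monday, so the first Thursday is Apr 4 (3 days later).
Apr 1985 has 30 days. Adding weeks: 4, 11, 18, 25 — the last one ≤ 30 is the 25th.

Apr 25, 1985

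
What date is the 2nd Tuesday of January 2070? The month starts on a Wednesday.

January 2070 begins on a Wednesday, so the first Tuesday is January 7 (6 days later).
The 2nd Tuesday is 1 weeks later: 7 + 7 = 14.

2070-01-14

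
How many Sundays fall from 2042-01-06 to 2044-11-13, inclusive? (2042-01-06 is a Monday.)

2042-01-06 is a Monday; the first Sunday on or after it is 2042-01-12 (6 days later).
From 2042-01-12 to 2044-11-13: 353 + 365 + 318 = 1036 days (rest of 2042, 2043, to 2044-11-13 in 2044).
1036 ÷ 7 = 148 full weeks with remainder 0, so 148 more Sundays after the first → 149.

149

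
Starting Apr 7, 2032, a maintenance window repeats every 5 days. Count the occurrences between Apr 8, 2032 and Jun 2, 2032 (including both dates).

Occurrences land 5·i days after Apr 7, 2032 for i = 0, 1, 2, …
Apr 8, 2032 is 1 day after the start; 1 ÷ 5 = 0 remainder 1; since the remainder is 1, round up to i = 1. First occurrence in the window: #2 on Apr 12, 2032 (1×5 = 5 days in).
Jun 2, 2032 is 56 days after the start; 56 ÷ 5 = 11 remainder 1. Last occurrence in the window: #12 on Jun 1, 2032.
Occurrences #2 through #12: 11 in total.

11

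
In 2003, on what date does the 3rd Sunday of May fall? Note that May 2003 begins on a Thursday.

May 2003 begins on a Thursday, so the first Sunday is May 4 (3 days later).
The 3rd Sunday is 2 weeks later: 4 + 14 = 18.

2003-05-18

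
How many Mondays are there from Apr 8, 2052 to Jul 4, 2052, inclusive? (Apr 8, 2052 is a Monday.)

13

Apr 8, 2052 is a Monday; the first Monday on or after it is Apr 8, 2052.
From Apr 8, 2052 to Jul 4, 2052: 22 + 31 + 30 + 4 = 87 days (rest of Apr, May, Jun, Jul).
87 ÷ 7 = 12 full weeks with remainder 3, so 12 more Mondays after the first → 13.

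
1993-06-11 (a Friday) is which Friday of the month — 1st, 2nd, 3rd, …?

Day 11 falls in week ⌈11/7⌉ of the month.
Days 1–7 hold the 1st Friday, 8–14 the 2nd, 15–21 the 3rd, 22–28 the 4th, 29–31 the 5th.
11 is in the range for the 2nd.

2nd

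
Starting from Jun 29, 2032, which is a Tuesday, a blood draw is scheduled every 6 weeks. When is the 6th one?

The 6th occurrence is 5 intervals after the first: 5 × 42 = 210 days after Jun 29, 2032.
Jun has 30 days — 1 day to the end of Jun leaves 209.
Jul has 31 days (178 left).
Aug has 31 days (147 left).
Sep has 30 days (117 left).
Oct has 31 days (86 left).
Nov has 30 days (56 left).
Dec has 31 days (25 left).
25 days into Jan → Jan 25, 2033.

Jan 25, 2033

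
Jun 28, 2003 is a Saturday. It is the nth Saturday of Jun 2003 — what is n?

4th

Day 28 falls in week ⌈28/7⌉ of the month.
Days 1–7 hold the 1st Saturday, 8–14 the 2nd, 15–21 the 3rd, 22–28 the 4th, 29–31 the 5th.
28 is in the range for the 4th.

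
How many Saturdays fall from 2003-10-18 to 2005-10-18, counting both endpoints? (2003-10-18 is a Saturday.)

2003-10-18 is a Saturday; the first Saturday on or after it is 2003-10-18.
From 2003-10-18 to 2005-10-18: 74 + 366 + 291 = 731 days (rest of 2003, 2004, to 2005-10-18 in 2005).
731 ÷ 7 = 104 full weeks with remainder 3, so 104 more Saturdays after the first → 105.

105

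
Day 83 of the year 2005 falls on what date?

January has 31 days (83 − 31 = 52 remain).
February has 28 days (52 − 28 = 24 remain).
24 into March → March 24.

2005-03-24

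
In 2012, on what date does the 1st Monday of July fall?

The first Monday of July 2012 is July 2.

2012-07-02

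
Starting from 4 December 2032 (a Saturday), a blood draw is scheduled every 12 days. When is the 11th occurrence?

The 11th occurrence is 10 intervals after the first: 10 × 12 = 120 days after 4 December 2032.
December has 31 days — 27 days to the end of December leaves 93.
January has 31 days (62 left).
February has 28 days (34 left).
March has 31 days (3 left).
3 days into April → 3 April 2033.

3 April 2033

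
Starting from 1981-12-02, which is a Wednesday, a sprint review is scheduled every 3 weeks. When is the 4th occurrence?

The 4th occurrence is 3 intervals after the first: 3 × 21 = 63 days after 1981-12-02.
December has 31 days — 29 days to the end of December leaves 34.
January has 31 days (3 left).
3 days into February → 1982-02-03.

1982-02-03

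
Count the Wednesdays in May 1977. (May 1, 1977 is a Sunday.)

4

May 1, 1977 is a Sunday; the first Wednesday on or after it is May 4, 1977 (3 days later).
From May 4, 1977 to May 31, 1977 is 31 − 4 = 27 days.
27 ÷ 7 = 3 full weeks with remainder 6, so 3 more Wednesdays after the first → 4.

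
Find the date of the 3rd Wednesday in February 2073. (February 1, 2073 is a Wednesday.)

February 2073 begins on a Wednesday, so the first Wednesday is February 1.
The 3rd Wednesday is 2 weeks later: 1 + 14 = 15.

15 February 2073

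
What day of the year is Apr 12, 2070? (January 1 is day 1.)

102

Days in months before Apr: 31 + 28 + 31 = 90.
Plus 12 days into Apr → day 102.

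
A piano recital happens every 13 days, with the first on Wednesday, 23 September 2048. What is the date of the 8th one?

The 8th occurrence is 7 intervals after the first: 7 × 13 = 91 days after 23 September 2048.
September has 30 days — 7 days to the end of September leaves 84.
October has 31 days (53 left).
November has 30 days (23 left).
23 days into December → 23 December 2048.

23 December 2048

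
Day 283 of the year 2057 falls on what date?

10 October 2057

January has 31 days (283 − 31 = 252 remain).
February has 28 days (252 − 28 = 224 remain).
March has 31 days (224 − 31 = 193 remain).
April has 30 days (193 − 30 = 163 remain).
May has 31 days (163 − 31 = 132 remain).
June has 30 days (132 − 30 = 102 remain).
July has 31 days (102 − 31 = 71 remain).
August has 31 days (71 − 31 = 40 remain).
September has 30 days (40 − 30 = 10 remain).
10 into October → October 10.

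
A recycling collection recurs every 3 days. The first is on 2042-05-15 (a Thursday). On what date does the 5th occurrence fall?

The 5th occurrence is 4 intervals after the first: 4 × 3 = 12 days after 2042-05-15.
12 days later is 2042-05-27.

2042-05-27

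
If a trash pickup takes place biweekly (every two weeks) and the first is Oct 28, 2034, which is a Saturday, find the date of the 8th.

Feb 3, 2035

The 8th occurrence is 7 intervals after the first: 7 × 14 = 98 days after Oct 28, 2034.
Oct has 31 days — 3 days to the end of Oct leaves 95.
Nov has 30 days (65 left).
Dec has 31 days (34 left).
Jan has 31 days (3 left).
3 days into Feb → Feb 3, 2035.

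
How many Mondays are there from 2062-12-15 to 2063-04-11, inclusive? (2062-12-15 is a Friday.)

2062-12-15 is a Friday; the first Monday on or after it is 2062-12-18 (3 days later).
From 2062-12-18 to 2063-04-11: 13 + 31 + 28 + 31 + 11 = 114 days (rest of December, January, February, March, April).
114 ÷ 7 = 16 full weeks with remainder 2, so 16 more Mondays after the first → 17.

17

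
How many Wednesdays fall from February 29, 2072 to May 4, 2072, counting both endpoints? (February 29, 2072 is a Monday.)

10

February 29, 2072 is a Monday; the first Wednesday on or after it is March 2, 2072 (2 days later).
From March 2, 2072 to May 4, 2072: 29 + 30 + 4 = 63 days (rest of March, April, May).
63 ÷ 7 = 9 full weeks with remainder 0, so 9 more Wednesdays after the first → 10.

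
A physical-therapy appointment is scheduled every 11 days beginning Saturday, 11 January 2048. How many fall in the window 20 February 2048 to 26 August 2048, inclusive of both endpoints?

17

Occurrences land 11·i days after 11 January 2048 for i = 0, 1, 2, …
20 February 2048 is 40 days after the start; 40 ÷ 11 = 3 remainder 7; since the remainder is 7, round up to i = 4. First occurrence in the window: #5 on 24 February 2048 (4×11 = 44 days in).
26 August 2048 is 228 days after the start; 228 ÷ 11 = 20 remainder 8. Last occurrence in the window: #21 on 18 August 2048.
Occurrences #5 through #21: 17 in total.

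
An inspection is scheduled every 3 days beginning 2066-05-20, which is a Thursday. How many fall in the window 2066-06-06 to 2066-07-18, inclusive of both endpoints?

Occurrences land 3·i days after 2066-05-20 for i = 0, 1, 2, …
2066-06-06 is 17 days after the start; 17 ÷ 3 = 5 remainder 2; since the remainder is 2, round up to i = 6. First occurrence in the window: #7 on 2066-06-07 (6×3 = 18 days in).
2066-07-18 is 59 days after the start; 59 ÷ 3 = 19 remainder 2. Last occurrence in the window: #20 on 2066-07-16.
Occurrences #7 through #20: 14 in total.

14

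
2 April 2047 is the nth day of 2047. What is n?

Days in months before April: 31 + 28 + 31 = 90.
Plus 2 days into April → day 92.

92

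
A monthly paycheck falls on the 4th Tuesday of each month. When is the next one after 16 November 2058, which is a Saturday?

26 November 2058

November 2058 starts on a Friday; its first Tuesday is the 5th, so the 4th Tuesday is the 26th — 26 November 2058.
26 November 2058 is after 16 November 2058, so that is the next one.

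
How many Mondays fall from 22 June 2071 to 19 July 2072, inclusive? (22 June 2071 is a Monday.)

22 June 2071 is a Monday; the first Monday on or after it is 22 June 2071.
From 22 June 2071 to 19 July 2072: 192 + 201 = 393 days (rest of 2071, to 19 July 2072 in 2072).
393 ÷ 7 = 56 full weeks with remainder 1, so 56 more Mondays after the first → 57.

57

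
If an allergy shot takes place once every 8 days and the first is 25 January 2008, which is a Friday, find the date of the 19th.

The 19th occurrence is 18 intervals after the first: 18 × 8 = 144 days after 25 January 2008.
January has 31 days — 6 days to the end of January leaves 138.
February has 29 days (109 left).
March has 31 days (78 left).
April has 30 days (48 left).
May has 31 days (17 left).
17 days into June → 17 June 2008.

17 June 2008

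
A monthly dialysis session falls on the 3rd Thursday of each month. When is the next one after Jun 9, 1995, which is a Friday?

Jun 1995 starts on a Thursday; its first Thursday is the 1st, so the 3rd Thursday is the 15th — Jun 15, 1995.
Jun 15, 1995 is after Jun 9, 1995, so that is the next one.

Jun 15, 1995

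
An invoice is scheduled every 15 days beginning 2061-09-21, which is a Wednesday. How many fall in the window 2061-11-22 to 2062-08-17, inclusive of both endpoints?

18

Occurrences land 15·i days after 2061-09-21 for i = 0, 1, 2, …
2061-11-22 is 62 days after the start; 62 ÷ 15 = 4 remainder 2; since the remainder is 2, round up to i = 5. First occurrence in the window: #6 on 2061-12-05 (5×15 = 75 days in).
2062-08-17 is 330 days after the start; 330 ÷ 15 = 22 remainder 0. Last occurrence in the window: #23 on 2062-08-17.
Occurrences #6 through #23: 18 in total.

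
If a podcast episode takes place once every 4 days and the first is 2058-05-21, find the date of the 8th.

The 8th occurrence is 7 intervals after the first: 7 × 4 = 28 days after 2058-05-21.
May has 31 days — 10 days to the end of May leaves 18.
18 days into June → 2058-06-18.

2058-06-18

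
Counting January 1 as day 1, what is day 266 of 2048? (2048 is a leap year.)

January has 31 days (266 − 31 = 235 remain).
February has 29 days (235 − 29 = 206 remain).
March has 31 days (206 − 31 = 175 remain).
April has 30 days (175 − 30 = 145 remain).
May has 31 days (145 − 31 = 114 remain).
June has 30 days (114 − 30 = 84 remain).
July has 31 days (84 − 31 = 53 remain).
August has 31 days (53 − 31 = 22 remain).
22 into September → September 22.

2048-09-22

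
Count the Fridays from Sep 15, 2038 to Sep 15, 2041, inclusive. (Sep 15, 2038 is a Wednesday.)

157

Sep 15, 2038 is a Wednesday; the first Friday on or after it is Sep 17, 2038 (2 days later).
From Sep 17, 2038 to Sep 15, 2041: 105 + 365 + 366 + 258 = 1094 days (rest of 2038, 2039, 2040, to Sep 15, 2041 in 2041).
1094 ÷ 7 = 156 full weeks with remainder 2, so 156 more Fridays after the first → 157.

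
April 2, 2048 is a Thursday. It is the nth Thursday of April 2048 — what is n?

Day 2 falls in week ⌈2/7⌉ of the month.
Days 1–7 hold the 1st Thursday, 8–14 the 2nd, 15–21 the 3rd, 22–28 the 4th, 29–31 the 5th.
2 is in the range for the 1st.

1st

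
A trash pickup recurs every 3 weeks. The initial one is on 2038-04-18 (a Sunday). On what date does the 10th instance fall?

2038-10-24

The 10th occurrence is 9 intervals after the first: 9 × 21 = 189 days after 2038-04-18.
April has 30 days — 12 days to the end of April leaves 177.
May has 31 days (146 left).
June has 30 days (116 left).
July has 31 days (85 left).
August has 31 days (54 left).
September has 30 days (24 left).
24 days into October → 2038-10-24.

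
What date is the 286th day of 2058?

Jan has 31 days (286 − 31 = 255 remain).
Feb has 28 days (255 − 28 = 227 remain).
Mar has 31 days (227 − 31 = 196 remain).
Apr has 30 days (196 − 30 = 166 remain).
May has 31 days (166 − 31 = 135 remain).
Jun has 30 days (135 − 30 = 105 remain).
Jul has 31 days (105 − 31 = 74 remain).
Aug has 31 days (74 − 31 = 43 remain).
Sep has 30 days (43 − 30 = 13 remain).
13 into Oct → Oct 13.

Oct 13, 2058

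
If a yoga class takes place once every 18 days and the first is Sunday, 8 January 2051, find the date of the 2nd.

26 January 2051

The 2nd occurrence is 1 interval after the first: 1 × 18 = 18 days after 8 January 2051.
18 days later is 26 January 2051.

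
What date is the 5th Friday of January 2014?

The first Friday of January 2014 is January 3.
The 5th Friday is 4 weeks later: 3 + 28 = 31.

2014-01-31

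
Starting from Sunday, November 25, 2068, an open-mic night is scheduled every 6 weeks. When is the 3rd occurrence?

February 17, 2069

The 3rd occurrence is 2 intervals after the first: 2 × 42 = 84 days after November 25, 2068.
November has 30 days — 5 days to the end of November leaves 79.
December has 31 days (48 left).
January has 31 days (17 left).
17 days into February → February 17, 2069.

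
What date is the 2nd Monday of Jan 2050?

Jan 2050 begins on a Saturday, so the first Monday is Jan 3 (2 days later).
The 2nd Monday is 1 weeks later: 3 + 7 = 10.

Jan 10, 2050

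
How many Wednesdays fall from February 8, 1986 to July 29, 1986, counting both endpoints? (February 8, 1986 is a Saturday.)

February 8, 1986 is a Saturday; the first Wednesday on or after it is February 12, 1986 (4 days later).
From February 12, 1986 to July 29, 1986: 16 + 31 + 30 + 31 + 30 + 29 = 167 days (rest of February, March, April, May, June, July).
167 ÷ 7 = 23 full weeks with remainder 6, so 23 more Wednesdays after the first → 24.

24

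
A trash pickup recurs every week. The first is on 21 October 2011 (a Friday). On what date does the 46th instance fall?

31 August 2012

The 46th occurrence is 45 intervals after the first: 45 × 7 = 315 days after 21 October 2011.
October has 31 days — 10 days to the end of October leaves 305.
November has 30 days (275 left).
December has 31 days (244 left).
January has 31 days (213 left).
February has 29 days (184 left).
March has 31 days (153 left).
April has 30 days (123 left).
May has 31 days (92 left).
June has 30 days (62 left).
July has 31 days (31 left).
31 days into August → 31 August 2012.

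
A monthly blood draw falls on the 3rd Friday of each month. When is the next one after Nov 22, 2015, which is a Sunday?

Dec 18, 2015

Nov 2015 starts on a Sunday; its first Friday is the 6th, so the 3rd Friday is the 20th — Nov 20, 2015.
That is not after Nov 22, 2015, so look at Dec 2015.
Dec 2015 starts on a Tuesday; its first Friday is the 4th, so the 3rd Friday is the 18th — Dec 18, 2015.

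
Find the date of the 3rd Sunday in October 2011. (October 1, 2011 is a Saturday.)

16 October 2011

October 2011 begins on a Saturday, so the first Sunday is October 2 (1 day later).
The 3rd Sunday is 2 weeks later: 2 + 14 = 16.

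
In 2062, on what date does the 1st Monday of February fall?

February 2062 begins on a Wednesday, so the first Monday is February 6 (5 days later).

February 6, 2062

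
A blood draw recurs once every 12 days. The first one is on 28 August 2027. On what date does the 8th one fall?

The 8th occurrence is 7 intervals after the first: 7 × 12 = 84 days after 28 August 2027.
August has 31 days — 3 days to the end of August leaves 81.
September has 30 days (51 left).
October has 31 days (20 left).
20 days into November → 20 November 2027.

20 November 2027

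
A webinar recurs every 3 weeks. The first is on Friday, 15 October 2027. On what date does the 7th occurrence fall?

18 February 2028

The 7th occurrence is 6 intervals after the first: 6 × 21 = 126 days after 15 October 2027.
October has 31 days — 16 days to the end of October leaves 110.
November has 30 days (80 left).
December has 31 days (49 left).
January has 31 days (18 left).
18 days into February → 18 February 2028.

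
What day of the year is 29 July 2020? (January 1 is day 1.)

Days in months before July: 31 + 29 + 31 + 30 + 31 + 30 = 182.
Plus 29 days into July → day 211.

211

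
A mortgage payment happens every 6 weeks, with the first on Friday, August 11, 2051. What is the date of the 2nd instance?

The 2nd occurrence is 1 interval after the first: 1 × 42 = 42 days after August 11, 2051.
August has 31 days — 20 days to the end of August leaves 22.
22 days into September → September 22, 2051.

September 22, 2051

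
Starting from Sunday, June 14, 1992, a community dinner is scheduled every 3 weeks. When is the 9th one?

November 29, 1992

The 9th occurrence is 8 intervals after the first: 8 × 21 = 168 days after June 14, 1992.
June has 30 days — 16 days to the end of June leaves 152.
July has 31 days (121 left).
August has 31 days (90 left).
September has 30 days (60 left).
October has 31 days (29 left).
29 days into November → November 29, 1992.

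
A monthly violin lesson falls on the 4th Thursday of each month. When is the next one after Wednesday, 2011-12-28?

December 2011 starts on a Thursday; its first Thursday is the 1st, so the 4th Thursday is the 22nd — 2011-12-22.
That is not after 2011-12-28, so look at January 2012.
January 2012 starts on a Sunday; its first Thursday is the 5th, so the 4th Thursday is the 26th — 2012-01-26.

2012-01-26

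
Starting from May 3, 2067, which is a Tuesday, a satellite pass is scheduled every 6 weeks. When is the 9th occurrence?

The 9th occurrence is 8 intervals after the first: 8 × 42 = 336 days after May 3, 2067.
May has 31 days — 28 days to the end of May leaves 308.
Jun has 30 days (278 left).
Jul has 31 days (247 left).
Aug has 31 days (216 left).
Sep has 30 days (186 left).
Oct has 31 days (155 left).
Nov has 30 days (125 left).
Dec has 31 days (94 left).
Jan has 31 days (63 left).
Feb has 29 days (34 left).
Mar has 31 days (3 left).
3 days into Apr → Apr 3, 2068.

Apr 3, 2068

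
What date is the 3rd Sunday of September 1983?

September 18, 1983

The first Sunday of September 1983 is September 4.
The 3rd Sunday is 2 weeks later: 4 + 14 = 18.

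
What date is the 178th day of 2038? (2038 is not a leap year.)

Jun 27, 2038

Jan has 31 days (178 − 31 = 147 remain).
Feb has 28 days (147 − 28 = 119 remain).
Mar has 31 days (119 − 31 = 88 remain).
Apr has 30 days (88 − 30 = 58 remain).
May has 31 days (58 − 31 = 27 remain).
27 into Jun → Jun 27.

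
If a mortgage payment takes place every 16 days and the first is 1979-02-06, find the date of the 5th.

1979-04-11

The 5th occurrence is 4 intervals after the first: 4 × 16 = 64 days after 1979-02-06.
February has 28 days — 22 days to the end of February leaves 42.
March has 31 days (11 left).
11 days into April → 1979-04-11.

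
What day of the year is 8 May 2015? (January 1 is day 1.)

Days in months before May: 31 + 28 + 31 + 30 = 120.
Plus 8 days into May → day 128.

128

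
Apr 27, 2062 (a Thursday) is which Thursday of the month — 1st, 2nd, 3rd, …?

Day 27 falls in week ⌈27/7⌉ of the month.
Days 1–7 hold the 1st Thursday, 8–14 the 2nd, 15–21 the 3rd, 22–28 the 4th, 29–31 the 5th.
27 is in the range for the 4th.

4th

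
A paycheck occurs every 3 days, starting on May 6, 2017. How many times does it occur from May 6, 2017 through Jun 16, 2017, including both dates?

14

Occurrences land 3·i days after May 6, 2017 for i = 0, 1, 2, …
The window opens on the start date, so the first occurrence inside is #1 on May 6, 2017.
Jun 16, 2017 is 41 days after the start; 41 ÷ 3 = 13 remainder 2. Last occurrence in the window: #14 on Jun 14, 2017.
Occurrences #1 through #14: 14 in total.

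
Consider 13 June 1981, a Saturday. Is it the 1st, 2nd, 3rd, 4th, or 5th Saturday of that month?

2nd

Day 13 falls in week ⌈13/7⌉ of the month.
Days 1–7 hold the 1st Saturday, 8–14 the 2nd, 15–21 the 3rd, 22–28 the 4th, 29–31 the 5th.
13 is in the range for the 2nd.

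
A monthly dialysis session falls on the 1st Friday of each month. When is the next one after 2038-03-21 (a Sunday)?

March 2038 starts on a Monday, so its 1st Friday is 2038-03-05 (4 days in).
That is not after 2038-03-21, so look at April 2038.
April 2038 starts on a Thursday, so its 1st Friday is 2038-04-02 (1 day in).

2038-04-02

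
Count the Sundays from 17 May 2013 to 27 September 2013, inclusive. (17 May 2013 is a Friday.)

17 May 2013 is a Friday; the first Sunday on or after it is 19 May 2013 (2 days later).
From 19 May 2013 to 27 September 2013: 12 + 30 + 31 + 31 + 27 = 131 days (rest of May, June, July, August, September).
131 ÷ 7 = 18 full weeks with remainder 5, so 18 more Sundays after the first → 19.

19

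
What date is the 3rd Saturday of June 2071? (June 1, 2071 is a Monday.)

June 20, 2071

June 2071 begins on a Monday, so the first Saturday is June 6 (5 days later).
The 3rd Saturday is 2 weeks later: 6 + 14 = 20.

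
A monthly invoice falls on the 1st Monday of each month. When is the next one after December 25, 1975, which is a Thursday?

January 5, 1976

December 1975 starts on a Monday, so its 1st Monday is December 1, 1975.
That is not after December 25, 1975, so look at January 1976.
January 1976 starts on a Thursday, so its 1st Monday is January 5, 1976 (4 days in).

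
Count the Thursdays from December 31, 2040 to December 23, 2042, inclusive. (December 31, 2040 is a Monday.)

103

December 31, 2040 is a Monday; the first Thursday on or after it is January 3, 2041 (3 days later).
From January 3, 2041 to December 23, 2042: 362 + 357 = 719 days (rest of 2041, to December 23, 2042 in 2042).
719 ÷ 7 = 102 full weeks with remainder 5, so 102 more Thursdays after the first → 103.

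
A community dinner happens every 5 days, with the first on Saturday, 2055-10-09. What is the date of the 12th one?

The 12th occurrence is 11 intervals after the first: 11 × 5 = 55 days after 2055-10-09.
October has 31 days — 22 days to the end of October leaves 33.
November has 30 days (3 left).
3 days into December → 2055-12-03.

2055-12-03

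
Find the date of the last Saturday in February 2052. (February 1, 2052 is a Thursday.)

February 2052 begins on a Thursday, so the first Saturday is February 3 (2 days later).
February 2052 has 29 days. Adding weeks: 3, 10, 17, 24 — the last one ≤ 29 is the 24th.

24 February 2052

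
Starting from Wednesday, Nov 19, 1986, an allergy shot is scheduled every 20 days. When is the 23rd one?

The 23rd occurrence is 22 intervals after the first: 22 × 20 = 440 days after Nov 19, 1986.
Nov has 30 days — 11 days to the end of Nov leaves 429.
From end of Nov to end of 1986 is 31 days (398 left).
1987 has 365 days (33 left).
Jan has 31 days (2 left).
2 days into Feb → Feb 2, 1988.

Feb 2, 1988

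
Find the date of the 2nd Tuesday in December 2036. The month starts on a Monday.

2036-12-09

December 2036 begins on a Monday, so the first Tuesday is December 2 (1 day later).
The 2nd Tuesday is 1 weeks later: 2 + 7 = 9.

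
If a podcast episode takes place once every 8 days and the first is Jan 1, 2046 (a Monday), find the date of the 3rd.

The 3rd occurrence is 2 intervals after the first: 2 × 8 = 16 days after Jan 1, 2046.
16 days later is Jan 17, 2046.

Jan 17, 2046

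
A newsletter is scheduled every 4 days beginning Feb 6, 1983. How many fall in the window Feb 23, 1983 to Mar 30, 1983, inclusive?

Occurrences land 4·i days after Feb 6, 1983 for i = 0, 1, 2, …
Feb 23, 1983 is 17 days after the start; 17 ÷ 4 = 4 remainder 1; since the remainder is 1, round up to i = 5. First occurrence in the window: #6 on Feb 26, 1983 (5×4 = 20 days in).
Mar 30, 1983 is 52 days after the start; 52 ÷ 4 = 13 remainder 0. Last occurrence in the window: #14 on Mar 30, 1983.
Occurrences #6 through #14: 9 in total.

9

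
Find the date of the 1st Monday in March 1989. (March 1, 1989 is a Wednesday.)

March 1989 begins on a Wednesday, so the first Monday is March 6 (5 days later).

March 6, 1989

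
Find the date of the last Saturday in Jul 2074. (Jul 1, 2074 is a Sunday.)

Jul 28, 2074

Jul 2074 begins on a Sunday, so the first Saturday is Jul 7 (6 days later).
Jul 2074 has 31 days. Adding weeks: 7, 14, 21, 28 — the last one ≤ 31 is the 28th.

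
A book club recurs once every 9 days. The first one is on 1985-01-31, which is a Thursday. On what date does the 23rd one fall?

The 23rd occurrence is 22 intervals after the first: 22 × 9 = 198 days after 1985-01-31.
January has 31 days — 0 days to the end of January leaves 198.
February has 28 days (170 left).
March has 31 days (139 left).
April has 30 days (109 left).
May has 31 days (78 left).
June has 30 days (48 left).
July has 31 days (17 left).
17 days into August → 1985-08-17.

1985-08-17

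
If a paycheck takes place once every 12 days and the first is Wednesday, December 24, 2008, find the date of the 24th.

September 26, 2009

The 24th occurrence is 23 intervals after the first: 23 × 12 = 276 days after December 24, 2008.
December has 31 days — 7 days to the end of December leaves 269.
January has 31 days (238 left).
February has 28 days (210 left).
March has 31 days (179 left).
April has 30 days (149 left).
May has 31 days (118 left).
June has 30 days (88 left).
July has 31 days (57 left).
August has 31 days (26 left).
26 days into September → September 26, 2009.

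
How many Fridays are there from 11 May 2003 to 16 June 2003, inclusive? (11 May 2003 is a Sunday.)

11 May 2003 is a Sunday; the first Friday on or after it is 16 May 2003 (5 days later).
From 16 May 2003 to 16 June 2003: 15 + 16 = 31 days (rest of May, June).
31 ÷ 7 = 4 full weeks with remainder 3, so 4 more Fridays after the first → 5.

5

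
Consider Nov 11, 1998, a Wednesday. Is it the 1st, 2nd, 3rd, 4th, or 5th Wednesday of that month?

Day 11 falls in week ⌈11/7⌉ of the month.
Days 1–7 hold the 1st Wednesday, 8–14 the 2nd, 15–21 the 3rd, 22–28 the 4th, 29–31 the 5th.
11 is in the range for the 2nd.

2nd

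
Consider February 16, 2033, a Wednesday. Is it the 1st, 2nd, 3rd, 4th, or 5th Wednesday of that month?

Day 16 falls in week ⌈16/7⌉ of the month.
Days 1–7 hold the 1st Wednesday, 8–14 the 2nd, 15–21 the 3rd, 22–28 the 4th, 29–31 the 5th.
16 is in the range for the 3rd.

3rd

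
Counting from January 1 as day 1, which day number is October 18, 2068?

292

Days in months before October: 31 + 29 + 31 + 30 + 31 + 30 + 31 + 31 + 30 = 274.
Plus 18 days into October → day 292.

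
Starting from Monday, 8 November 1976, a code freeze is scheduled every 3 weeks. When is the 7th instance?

The 7th occurrence is 6 intervals after the first: 6 × 21 = 126 days after 8 November 1976.
November has 30 days — 22 days to the end of November leaves 104.
December has 31 days (73 left).
January has 31 days (42 left).
February has 28 days (14 left).
14 days into March → 14 March 1977.

14 March 1977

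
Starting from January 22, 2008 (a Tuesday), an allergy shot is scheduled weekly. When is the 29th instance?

The 29th occurrence is 28 intervals after the first: 28 × 7 = 196 days after January 22, 2008.
January has 31 days — 9 days to the end of January leaves 187.
February has 29 days (158 left).
March has 31 days (127 left).
April has 30 days (97 left).
May has 31 days (66 left).
June has 30 days (36 left).
July has 31 days (5 left).
5 days into August → August 5, 2008.

August 5, 2008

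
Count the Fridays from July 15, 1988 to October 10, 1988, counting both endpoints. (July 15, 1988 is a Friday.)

July 15, 1988 is a Friday; the first Friday on or after it is July 15, 1988.
From July 15, 1988 to October 10, 1988: 16 + 31 + 30 + 10 = 87 days (rest of July, August, September, October).
87 ÷ 7 = 12 full weeks with remainder 3, so 12 more Fridays after the first → 13.

13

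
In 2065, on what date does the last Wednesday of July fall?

2065-07-29

The first Wednesday of July 2065 is July 1.
July 2065 has 31 days. Adding weeks: 1, 8, 15, 22, 29 — the last one ≤ 31 is the 29th.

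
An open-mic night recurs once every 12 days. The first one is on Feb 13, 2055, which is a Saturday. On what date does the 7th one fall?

Apr 26, 2055

The 7th occurrence is 6 intervals after the first: 6 × 12 = 72 days after Feb 13, 2055.
Feb has 28 days — 15 days to the end of Feb leaves 57.
Mar has 31 days (26 left).
26 days into Apr → Apr 26, 2055.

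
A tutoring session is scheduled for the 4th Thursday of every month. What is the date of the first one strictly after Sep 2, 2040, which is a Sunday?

Sep 27, 2040

Sep 2040 starts on a Saturday; its first Thursday is the 6th, so the 4th Thursday is the 27th — Sep 27, 2040.
Sep 27, 2040 is after Sep 2, 2040, so that is the next one.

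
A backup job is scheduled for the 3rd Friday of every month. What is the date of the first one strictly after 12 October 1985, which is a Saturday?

October 1985 starts on a Tuesday; its first Friday is the 4th, so the 3rd Friday is the 18th — 18 October 1985.
18 October 1985 is after 12 October 1985, so that is the next one.

18 October 1985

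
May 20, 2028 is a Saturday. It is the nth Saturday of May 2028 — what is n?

3rd

Day 20 falls in week ⌈20/7⌉ of the month.
Days 1–7 hold the 1st Saturday, 8–14 the 2nd, 15–21 the 3rd, 22–28 the 4th, 29–31 the 5th.
20 is in the range for the 3rd.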